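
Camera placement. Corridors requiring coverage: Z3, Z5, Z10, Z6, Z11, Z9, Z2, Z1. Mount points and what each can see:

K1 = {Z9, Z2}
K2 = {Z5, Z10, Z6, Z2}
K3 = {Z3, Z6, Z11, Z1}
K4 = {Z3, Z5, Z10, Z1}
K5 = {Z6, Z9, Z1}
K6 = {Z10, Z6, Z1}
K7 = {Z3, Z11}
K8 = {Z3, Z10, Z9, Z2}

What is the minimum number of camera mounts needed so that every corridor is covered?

K1, K2, K3 together cover {Z3, Z5, Z10, Z6, Z11, Z9, Z2, Z1} — every corridor.
No 2 of the 8 camera mounts cover everything (all 28 pairs fall short), so 3 is minimum.

3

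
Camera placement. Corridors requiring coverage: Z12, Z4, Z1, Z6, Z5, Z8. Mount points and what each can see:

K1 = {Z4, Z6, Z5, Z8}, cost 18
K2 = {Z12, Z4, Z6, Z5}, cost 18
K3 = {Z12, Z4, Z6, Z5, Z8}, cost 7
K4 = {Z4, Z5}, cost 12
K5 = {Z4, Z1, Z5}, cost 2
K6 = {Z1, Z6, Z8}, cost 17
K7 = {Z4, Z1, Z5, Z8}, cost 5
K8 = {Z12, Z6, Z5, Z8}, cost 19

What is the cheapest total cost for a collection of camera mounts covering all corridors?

9

K3, K5 cover every corridor at cost 7 + 2 = 9.
Any cover uses at least 2 camera mounts; among all covering selections none totals below 9.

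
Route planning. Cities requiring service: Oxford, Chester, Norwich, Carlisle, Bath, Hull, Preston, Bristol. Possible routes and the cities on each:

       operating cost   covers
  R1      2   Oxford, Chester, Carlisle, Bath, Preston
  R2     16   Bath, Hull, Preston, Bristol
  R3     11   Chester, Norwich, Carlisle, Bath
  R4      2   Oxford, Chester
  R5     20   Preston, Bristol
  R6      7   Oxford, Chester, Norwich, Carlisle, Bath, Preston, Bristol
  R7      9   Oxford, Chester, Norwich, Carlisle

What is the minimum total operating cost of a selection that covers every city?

R2, R6 cover every city at operating cost 16 + 7 = 23.
Any cover uses at least 2 routes; among all covering selections none totals below 23.
Greedy by coverage-per-operating cost would pick R1, R6, R2 for 25 — worse than the optimum 23.

23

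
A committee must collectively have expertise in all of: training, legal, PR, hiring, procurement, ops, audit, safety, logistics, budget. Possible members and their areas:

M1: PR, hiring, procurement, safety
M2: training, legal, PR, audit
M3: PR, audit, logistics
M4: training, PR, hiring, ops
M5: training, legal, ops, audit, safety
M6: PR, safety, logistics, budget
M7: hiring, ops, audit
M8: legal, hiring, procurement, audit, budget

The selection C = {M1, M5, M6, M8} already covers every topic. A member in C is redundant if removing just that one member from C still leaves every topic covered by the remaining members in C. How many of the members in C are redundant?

Drop M1: the rest still cover every topic — redundant.
Drop M5: training, ops uncovered — not redundant.
Drop M6: logistics uncovered — not redundant.
Drop M8: the rest still cover every topic — redundant.
2 redundant: M1, M8.

2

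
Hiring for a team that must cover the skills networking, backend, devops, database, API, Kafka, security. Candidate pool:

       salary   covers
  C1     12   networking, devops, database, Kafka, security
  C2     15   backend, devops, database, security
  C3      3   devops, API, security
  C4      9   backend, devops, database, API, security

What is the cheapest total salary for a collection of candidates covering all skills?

C1, C4 cover every skill at salary 12 + 9 = 21.
Any cover uses at least 2 candidates; among all covering selections none totals below 21.
Greedy by coverage-per-salary would pick C3, C1, C4 for 24 — worse than the optimum 21.

21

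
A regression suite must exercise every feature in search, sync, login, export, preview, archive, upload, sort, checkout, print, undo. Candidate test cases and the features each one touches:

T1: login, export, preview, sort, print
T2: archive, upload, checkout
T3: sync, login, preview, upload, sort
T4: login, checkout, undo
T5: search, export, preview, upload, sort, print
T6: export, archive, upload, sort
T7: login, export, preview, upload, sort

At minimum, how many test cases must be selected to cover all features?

T2, T3, T4, T5 together cover {search, sync, login, export, preview, archive, upload, sort, checkout, print, undo} — every feature.
No 3 of the 7 test cases cover everything (all 35 triples fall short), so 4 is minimum.

4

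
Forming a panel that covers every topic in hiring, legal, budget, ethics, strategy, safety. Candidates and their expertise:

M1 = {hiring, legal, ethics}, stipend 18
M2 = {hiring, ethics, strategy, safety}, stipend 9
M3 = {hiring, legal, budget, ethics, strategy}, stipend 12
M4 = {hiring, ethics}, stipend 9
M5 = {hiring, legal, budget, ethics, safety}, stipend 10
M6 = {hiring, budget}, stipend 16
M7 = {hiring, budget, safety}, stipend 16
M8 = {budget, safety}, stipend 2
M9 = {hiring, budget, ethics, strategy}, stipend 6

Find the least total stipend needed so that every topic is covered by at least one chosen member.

14

M3, M8 cover every topic at stipend 12 + 2 = 14.
Any cover uses at least 2 members; among all covering selections none totals below 14.
Greedy by coverage-per-stipend would pick M8, M9, M5 for 18 — worse than the optimum 14.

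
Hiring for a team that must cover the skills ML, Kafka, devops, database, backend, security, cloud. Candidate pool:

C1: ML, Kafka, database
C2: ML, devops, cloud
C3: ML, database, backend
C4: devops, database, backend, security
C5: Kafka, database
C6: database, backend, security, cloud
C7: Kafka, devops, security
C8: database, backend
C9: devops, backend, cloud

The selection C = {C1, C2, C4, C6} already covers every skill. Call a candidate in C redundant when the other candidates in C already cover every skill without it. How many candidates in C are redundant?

Drop C1: Kafka uncovered — not redundant.
Drop C2: the rest still cover every skill — redundant.
Drop C4: the rest still cover every skill — redundant.
Drop C6: the rest still cover every skill — redundant.
3 redundant: C2, C4, C6.

3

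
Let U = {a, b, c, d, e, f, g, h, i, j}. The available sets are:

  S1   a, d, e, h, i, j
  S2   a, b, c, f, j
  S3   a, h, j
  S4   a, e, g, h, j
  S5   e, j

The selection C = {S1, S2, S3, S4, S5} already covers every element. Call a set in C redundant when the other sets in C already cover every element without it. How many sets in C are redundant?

2

Drop S1: d, i uncovered — not redundant.
Drop S2: b, c, f uncovered — not redundant.
Drop S3: the rest still cover every element — redundant.
Drop S4: g uncovered — not redundant.
Drop S5: the rest still cover every element — redundant.
2 redundant: S3, S5.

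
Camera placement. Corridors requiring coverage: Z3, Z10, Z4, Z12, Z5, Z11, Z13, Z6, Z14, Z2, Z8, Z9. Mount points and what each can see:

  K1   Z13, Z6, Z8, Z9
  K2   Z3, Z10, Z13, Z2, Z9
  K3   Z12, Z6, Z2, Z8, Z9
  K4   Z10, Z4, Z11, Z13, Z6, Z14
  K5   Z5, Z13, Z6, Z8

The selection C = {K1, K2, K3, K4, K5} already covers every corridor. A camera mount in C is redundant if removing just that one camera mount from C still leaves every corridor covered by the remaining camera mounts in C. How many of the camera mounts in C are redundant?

1

Drop K1: the rest still cover every corridor — redundant.
Drop K2: Z3 uncovered — not redundant.
Drop K3: Z12 uncovered — not redundant.
Drop K4: Z4, Z11, Z14 uncovered — not redundant.
Drop K5: Z5 uncovered — not redundant.
1 redundant: K1.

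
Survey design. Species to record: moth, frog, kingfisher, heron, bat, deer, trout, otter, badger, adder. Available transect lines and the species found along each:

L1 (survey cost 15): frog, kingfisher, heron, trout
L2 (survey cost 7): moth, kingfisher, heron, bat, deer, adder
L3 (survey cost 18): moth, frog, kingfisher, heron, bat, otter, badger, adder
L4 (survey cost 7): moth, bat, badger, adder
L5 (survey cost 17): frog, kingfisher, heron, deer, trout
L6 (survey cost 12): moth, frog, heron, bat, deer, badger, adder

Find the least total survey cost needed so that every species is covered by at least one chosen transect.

L3, L5 cover every species at survey cost 18 + 17 = 35.
Any cover uses at least 2 transects; among all covering selections none totals below 35.
Greedy by coverage-per-survey cost would pick L2, L3, L1 for 40 — worse than the optimum 35.

35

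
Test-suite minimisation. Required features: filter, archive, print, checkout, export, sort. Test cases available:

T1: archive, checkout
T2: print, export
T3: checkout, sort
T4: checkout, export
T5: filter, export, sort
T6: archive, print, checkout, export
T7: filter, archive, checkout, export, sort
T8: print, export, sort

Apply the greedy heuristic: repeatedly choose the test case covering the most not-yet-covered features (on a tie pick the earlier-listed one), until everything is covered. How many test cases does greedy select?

Pick 1: T7 covers 5 new features (filter, archive, checkout, export, sort).
Pick 2: T2 covers 1 new features (print).
Greedy uses 2 test cases.

2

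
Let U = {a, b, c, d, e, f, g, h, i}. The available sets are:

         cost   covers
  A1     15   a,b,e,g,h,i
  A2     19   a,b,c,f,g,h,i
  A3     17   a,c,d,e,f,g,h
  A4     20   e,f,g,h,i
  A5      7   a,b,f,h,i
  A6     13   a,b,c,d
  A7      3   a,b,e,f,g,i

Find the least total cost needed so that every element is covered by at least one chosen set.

20

A3, A7 cover every element at cost 17 + 3 = 20.
Any cover uses at least 2 sets; among all covering selections none totals below 20.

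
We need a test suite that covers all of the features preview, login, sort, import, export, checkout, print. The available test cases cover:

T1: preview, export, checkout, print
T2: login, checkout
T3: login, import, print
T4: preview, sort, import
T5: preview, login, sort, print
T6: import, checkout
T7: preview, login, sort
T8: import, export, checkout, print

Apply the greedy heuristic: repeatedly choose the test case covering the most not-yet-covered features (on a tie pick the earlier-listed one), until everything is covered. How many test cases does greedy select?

Pick 1: T1 covers 4 new features (preview, export, checkout, print).
Pick 2: T3 covers 2 new features (login, import).
Pick 3: T4 covers 1 new features (sort).
Greedy uses 3 test cases. (The true minimum is 2.)

3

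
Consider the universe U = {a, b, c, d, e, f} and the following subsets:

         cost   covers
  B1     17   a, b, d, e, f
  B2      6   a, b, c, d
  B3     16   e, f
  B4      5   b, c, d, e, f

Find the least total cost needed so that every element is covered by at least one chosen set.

11

B2, B4 cover every element at cost 6 + 5 = 11.
Any cover uses at least 2 sets; among all covering selections none totals below 11.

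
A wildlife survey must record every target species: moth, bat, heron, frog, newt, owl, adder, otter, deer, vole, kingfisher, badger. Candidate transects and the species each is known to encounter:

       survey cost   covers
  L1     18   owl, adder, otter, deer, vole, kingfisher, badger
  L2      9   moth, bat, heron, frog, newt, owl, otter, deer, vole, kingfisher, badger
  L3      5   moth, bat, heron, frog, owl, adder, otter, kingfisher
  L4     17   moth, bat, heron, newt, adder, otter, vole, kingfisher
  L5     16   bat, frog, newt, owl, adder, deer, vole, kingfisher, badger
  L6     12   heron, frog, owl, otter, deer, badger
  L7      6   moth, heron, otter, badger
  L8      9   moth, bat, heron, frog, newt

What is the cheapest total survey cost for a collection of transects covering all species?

L2, L3 cover every species at survey cost 9 + 5 = 14.
Any cover uses at least 2 transects; among all covering selections none totals below 14.

14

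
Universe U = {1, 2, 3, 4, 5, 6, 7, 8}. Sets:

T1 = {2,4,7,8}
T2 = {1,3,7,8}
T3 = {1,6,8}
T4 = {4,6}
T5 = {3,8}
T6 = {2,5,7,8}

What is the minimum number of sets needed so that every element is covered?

3

T2, T4, T6 together cover {1, 2, 3, 4, 5, 6, 7, 8} — every element.
No 2 of the 6 sets cover everything (all 15 pairs fall short), so 3 is minimum.
Greedy (largest uncovered first) would take T1, T2, T3, T6 — 4 sets — but 3 suffice.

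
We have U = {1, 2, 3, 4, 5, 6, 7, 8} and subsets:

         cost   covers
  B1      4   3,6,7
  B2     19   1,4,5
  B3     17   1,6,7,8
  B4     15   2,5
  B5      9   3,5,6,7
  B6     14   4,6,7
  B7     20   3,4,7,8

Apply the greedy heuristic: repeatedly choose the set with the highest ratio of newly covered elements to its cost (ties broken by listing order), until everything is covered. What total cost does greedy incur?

55

Pick 1: B1 adds 3 new (3, 6, 7) at cost 4 (ratio 3/4).
Pick 2: B2 adds 3 new (1, 4, 5) at cost 19 (ratio 3/19).
Pick 3: B4 adds 1 new (2) at cost 15 (ratio 1/15).
Pick 4: B3 adds 1 new (8) at cost 17 (ratio 1/17).
Greedy total cost: 4 + 19 + 15 + 17 = 55. (The true optimum is 50, so greedy overshoots here.)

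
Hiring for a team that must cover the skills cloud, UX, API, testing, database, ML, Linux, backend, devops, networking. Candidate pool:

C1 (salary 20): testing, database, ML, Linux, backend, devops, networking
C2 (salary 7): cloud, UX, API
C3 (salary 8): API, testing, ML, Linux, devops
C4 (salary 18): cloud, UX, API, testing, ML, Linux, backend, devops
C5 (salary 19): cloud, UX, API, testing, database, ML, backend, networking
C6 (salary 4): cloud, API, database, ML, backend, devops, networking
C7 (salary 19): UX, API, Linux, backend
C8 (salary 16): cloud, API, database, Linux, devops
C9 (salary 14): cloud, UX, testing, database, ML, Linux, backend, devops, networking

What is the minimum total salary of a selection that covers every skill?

18

C6, C9 cover every skill at salary 4 + 14 = 18.
Any cover uses at least 2 candidates; among all covering selections none totals below 18.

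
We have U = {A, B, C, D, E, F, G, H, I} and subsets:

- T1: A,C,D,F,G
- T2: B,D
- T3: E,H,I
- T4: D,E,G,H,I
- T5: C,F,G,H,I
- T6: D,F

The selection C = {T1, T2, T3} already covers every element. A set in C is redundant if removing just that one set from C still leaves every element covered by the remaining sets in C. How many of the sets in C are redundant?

0

Drop T1: A, C, F, G uncovered — not redundant.
Drop T2: B uncovered — not redundant.
Drop T3: E, H, I uncovered — not redundant.
None of the sets in C is redundant.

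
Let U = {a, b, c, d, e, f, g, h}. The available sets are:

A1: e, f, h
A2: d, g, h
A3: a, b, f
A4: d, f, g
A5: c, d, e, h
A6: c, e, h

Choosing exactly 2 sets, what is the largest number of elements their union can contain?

7

Choosing A3, A5 covers {a, b, c, d, e, f, h} — 7 elements.
No choice of 2 sets does better; here g is left uncovered.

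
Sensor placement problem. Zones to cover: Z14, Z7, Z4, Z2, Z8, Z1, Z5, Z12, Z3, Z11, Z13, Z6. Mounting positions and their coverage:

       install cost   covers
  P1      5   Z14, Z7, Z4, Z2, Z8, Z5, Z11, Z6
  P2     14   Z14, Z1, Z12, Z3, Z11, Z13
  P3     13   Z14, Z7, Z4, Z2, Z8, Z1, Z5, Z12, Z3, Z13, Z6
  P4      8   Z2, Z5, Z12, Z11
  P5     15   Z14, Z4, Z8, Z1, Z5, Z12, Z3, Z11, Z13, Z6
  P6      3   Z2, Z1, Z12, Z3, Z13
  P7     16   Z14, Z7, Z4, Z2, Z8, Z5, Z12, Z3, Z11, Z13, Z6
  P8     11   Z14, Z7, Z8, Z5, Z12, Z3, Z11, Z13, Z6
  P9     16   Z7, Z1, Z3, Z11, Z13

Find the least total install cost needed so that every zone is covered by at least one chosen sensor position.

P1, P6 cover every zone at install cost 5 + 3 = 8.
Any cover uses at least 2 sensor positions; among all covering selections none totals below 8.

8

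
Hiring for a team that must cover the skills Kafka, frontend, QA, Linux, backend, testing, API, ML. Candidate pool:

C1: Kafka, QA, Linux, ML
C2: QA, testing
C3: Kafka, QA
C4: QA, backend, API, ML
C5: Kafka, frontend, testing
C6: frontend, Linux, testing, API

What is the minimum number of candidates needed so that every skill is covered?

3

C1, C4, C5 together cover {Kafka, frontend, QA, Linux, backend, testing, API, ML} — every skill.
No 2 of the 6 candidates cover everything (all 15 pairs fall short), so 3 is minimum.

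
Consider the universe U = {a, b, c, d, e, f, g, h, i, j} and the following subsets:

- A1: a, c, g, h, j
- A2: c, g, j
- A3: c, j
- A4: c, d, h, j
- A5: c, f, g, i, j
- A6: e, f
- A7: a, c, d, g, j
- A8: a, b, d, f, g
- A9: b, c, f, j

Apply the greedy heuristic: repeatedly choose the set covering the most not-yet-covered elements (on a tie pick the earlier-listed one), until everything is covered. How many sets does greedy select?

4

Pick 1: A1 covers 5 new elements (a, c, g, h, j).
Pick 2: A8 covers 3 new elements (b, d, f).
Pick 3: A5 covers 1 new elements (i).
Pick 4: A6 covers 1 new elements (e).
Greedy uses 4 sets.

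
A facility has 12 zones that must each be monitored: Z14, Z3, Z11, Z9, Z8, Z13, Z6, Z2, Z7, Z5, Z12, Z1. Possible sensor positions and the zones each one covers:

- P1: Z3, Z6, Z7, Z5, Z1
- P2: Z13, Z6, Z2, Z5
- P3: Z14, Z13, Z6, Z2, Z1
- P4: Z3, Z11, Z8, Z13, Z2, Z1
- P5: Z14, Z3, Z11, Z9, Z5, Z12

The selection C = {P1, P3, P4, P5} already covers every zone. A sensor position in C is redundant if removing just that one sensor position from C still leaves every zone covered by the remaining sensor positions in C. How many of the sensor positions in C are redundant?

Drop P1: Z7 uncovered — not redundant.
Drop P3: the rest still cover every zone — redundant.
Drop P4: Z8 uncovered — not redundant.
Drop P5: Z9, Z12 uncovered — not redundant.
1 redundant: P3.

1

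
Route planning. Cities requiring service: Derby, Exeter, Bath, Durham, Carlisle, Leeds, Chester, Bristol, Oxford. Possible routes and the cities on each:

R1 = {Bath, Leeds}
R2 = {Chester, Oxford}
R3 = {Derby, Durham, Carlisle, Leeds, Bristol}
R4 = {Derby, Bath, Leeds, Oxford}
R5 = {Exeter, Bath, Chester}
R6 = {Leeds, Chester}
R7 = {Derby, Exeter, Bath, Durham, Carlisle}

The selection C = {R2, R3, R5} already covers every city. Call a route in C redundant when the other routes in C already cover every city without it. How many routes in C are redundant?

0

Drop R2: Oxford uncovered — not redundant.
Drop R3: Derby, Durham, Carlisle, Leeds, … uncovered — not redundant.
Drop R5: Exeter, Bath uncovered — not redundant.
None of the routes in C is redundant.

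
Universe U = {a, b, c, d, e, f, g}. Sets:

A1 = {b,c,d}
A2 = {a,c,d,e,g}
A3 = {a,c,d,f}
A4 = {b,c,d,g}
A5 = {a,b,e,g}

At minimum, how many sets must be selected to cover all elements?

A3, A5 together cover {a, b, c, d, e, f, g} — every element.
No single set contains all 7 elements, so 2 is optimal.
Greedy (largest uncovered first) would take A2, A1, A3 — 3 sets — but 2 suffice.

2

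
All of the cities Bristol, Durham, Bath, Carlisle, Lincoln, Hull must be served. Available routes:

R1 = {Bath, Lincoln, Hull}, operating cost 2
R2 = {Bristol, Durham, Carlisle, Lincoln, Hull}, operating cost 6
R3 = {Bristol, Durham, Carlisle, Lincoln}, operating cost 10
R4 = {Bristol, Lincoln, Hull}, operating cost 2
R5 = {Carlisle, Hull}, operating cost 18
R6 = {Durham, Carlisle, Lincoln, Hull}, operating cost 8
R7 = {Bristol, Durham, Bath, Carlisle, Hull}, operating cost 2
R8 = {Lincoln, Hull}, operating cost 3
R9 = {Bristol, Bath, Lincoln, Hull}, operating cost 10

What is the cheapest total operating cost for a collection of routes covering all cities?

R1, R7 cover every city at operating cost 2 + 2 = 4.
Any cover uses at least 2 routes; among all covering selections none totals below 4.

4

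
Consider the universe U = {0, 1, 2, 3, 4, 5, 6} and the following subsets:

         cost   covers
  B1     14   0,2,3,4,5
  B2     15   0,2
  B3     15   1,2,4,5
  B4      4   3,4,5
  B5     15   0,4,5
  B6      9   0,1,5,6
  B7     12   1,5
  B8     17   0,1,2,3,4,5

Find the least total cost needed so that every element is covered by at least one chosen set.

23

B1, B6 cover every element at cost 14 + 9 = 23.
Any cover uses at least 2 sets; among all covering selections none totals below 23.
Greedy by coverage-per-cost would pick B4, B6, B1 for 27 — worse than the optimum 23.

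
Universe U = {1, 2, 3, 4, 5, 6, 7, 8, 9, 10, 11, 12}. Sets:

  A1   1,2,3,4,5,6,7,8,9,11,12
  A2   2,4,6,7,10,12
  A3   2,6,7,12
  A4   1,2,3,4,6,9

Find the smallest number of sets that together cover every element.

2

A1, A2 together cover {1, 2, 3, 4, 5, 6, 7, 8, 9, 10, 11, 12} — every element.
No single set contains all 12 elements, so 2 is optimal.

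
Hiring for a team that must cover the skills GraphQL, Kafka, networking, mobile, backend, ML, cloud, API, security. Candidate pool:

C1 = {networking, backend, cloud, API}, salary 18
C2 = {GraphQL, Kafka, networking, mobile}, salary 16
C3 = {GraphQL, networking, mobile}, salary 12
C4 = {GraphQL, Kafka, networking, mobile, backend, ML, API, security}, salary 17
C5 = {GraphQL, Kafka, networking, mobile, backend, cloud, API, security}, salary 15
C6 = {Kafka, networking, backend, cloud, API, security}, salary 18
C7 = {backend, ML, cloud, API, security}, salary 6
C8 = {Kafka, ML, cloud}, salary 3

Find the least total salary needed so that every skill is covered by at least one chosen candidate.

18

C5, C8 cover every skill at salary 15 + 3 = 18.
Any cover uses at least 2 candidates; among all covering selections none totals below 18.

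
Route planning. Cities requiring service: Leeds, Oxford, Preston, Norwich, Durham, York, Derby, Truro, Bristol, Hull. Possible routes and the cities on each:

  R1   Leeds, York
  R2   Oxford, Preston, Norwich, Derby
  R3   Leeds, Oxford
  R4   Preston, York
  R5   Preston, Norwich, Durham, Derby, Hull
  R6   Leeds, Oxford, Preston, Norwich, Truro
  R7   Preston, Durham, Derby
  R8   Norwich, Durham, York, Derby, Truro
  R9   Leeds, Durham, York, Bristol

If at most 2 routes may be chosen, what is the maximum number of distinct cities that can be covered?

8

Choosing R2, R9 covers {Leeds, Oxford, Preston, Norwich, Durham, York, Derby, Bristol} — 8 cities.
No choice of 2 routes does better; here Truro, Hull are left uncovered.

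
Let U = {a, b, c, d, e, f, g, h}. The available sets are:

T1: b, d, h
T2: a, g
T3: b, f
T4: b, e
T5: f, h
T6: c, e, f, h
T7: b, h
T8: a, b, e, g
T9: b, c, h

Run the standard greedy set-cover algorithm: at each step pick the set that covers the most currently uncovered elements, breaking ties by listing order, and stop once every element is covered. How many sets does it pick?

Pick 1: T6 covers 4 new elements (c, e, f, h).
Pick 2: T8 covers 3 new elements (a, b, g).
Pick 3: T1 covers 1 new elements (d).
Greedy uses 3 sets.

3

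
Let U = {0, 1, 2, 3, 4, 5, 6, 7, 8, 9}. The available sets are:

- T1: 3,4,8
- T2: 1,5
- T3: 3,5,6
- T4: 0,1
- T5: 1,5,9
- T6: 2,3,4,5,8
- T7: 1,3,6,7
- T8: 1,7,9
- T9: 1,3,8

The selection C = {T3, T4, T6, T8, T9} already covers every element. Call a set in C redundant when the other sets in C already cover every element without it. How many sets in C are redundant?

1

Drop T3: 6 uncovered — not redundant.
Drop T4: 0 uncovered — not redundant.
Drop T6: 2, 4 uncovered — not redundant.
Drop T8: 7, 9 uncovered — not redundant.
Drop T9: the rest still cover every element — redundant.
1 redundant: T9.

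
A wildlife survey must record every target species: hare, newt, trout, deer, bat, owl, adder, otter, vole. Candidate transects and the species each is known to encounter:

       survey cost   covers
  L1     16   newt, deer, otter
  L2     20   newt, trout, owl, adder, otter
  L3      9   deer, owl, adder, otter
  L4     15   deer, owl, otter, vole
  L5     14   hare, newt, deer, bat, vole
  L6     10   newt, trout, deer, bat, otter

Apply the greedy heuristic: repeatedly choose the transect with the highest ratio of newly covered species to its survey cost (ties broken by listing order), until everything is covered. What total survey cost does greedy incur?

33

Pick 1: L6 adds 5 new (newt, trout, deer, bat, otter) at survey cost 10 (ratio 5/10).
Pick 2: L3 adds 2 new (owl, adder) at survey cost 9 (ratio 2/9).
Pick 3: L5 adds 2 new (hare, vole) at survey cost 14 (ratio 2/14).
Greedy total survey cost: 10 + 9 + 14 = 33.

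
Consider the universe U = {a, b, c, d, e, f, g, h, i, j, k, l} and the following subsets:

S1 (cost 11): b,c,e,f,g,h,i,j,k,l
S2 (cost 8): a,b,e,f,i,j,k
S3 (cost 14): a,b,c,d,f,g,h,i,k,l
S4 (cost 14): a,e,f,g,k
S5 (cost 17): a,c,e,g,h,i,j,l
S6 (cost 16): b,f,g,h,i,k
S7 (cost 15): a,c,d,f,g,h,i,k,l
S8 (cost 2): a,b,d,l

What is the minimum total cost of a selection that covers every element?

S1, S8 cover every element at cost 11 + 2 = 13.
Any cover uses at least 2 sets; among all covering selections none totals below 13.

13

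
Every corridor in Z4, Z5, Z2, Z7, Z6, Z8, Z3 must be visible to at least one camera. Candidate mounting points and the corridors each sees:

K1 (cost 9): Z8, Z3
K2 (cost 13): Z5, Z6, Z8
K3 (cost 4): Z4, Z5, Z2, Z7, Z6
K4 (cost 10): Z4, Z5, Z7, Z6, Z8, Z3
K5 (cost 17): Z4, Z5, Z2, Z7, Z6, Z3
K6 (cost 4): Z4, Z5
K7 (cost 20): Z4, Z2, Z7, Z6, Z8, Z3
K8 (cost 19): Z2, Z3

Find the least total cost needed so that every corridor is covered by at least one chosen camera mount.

K1, K3 cover every corridor at cost 9 + 4 = 13.
Any cover uses at least 2 camera mounts; among all covering selections none totals below 13.

13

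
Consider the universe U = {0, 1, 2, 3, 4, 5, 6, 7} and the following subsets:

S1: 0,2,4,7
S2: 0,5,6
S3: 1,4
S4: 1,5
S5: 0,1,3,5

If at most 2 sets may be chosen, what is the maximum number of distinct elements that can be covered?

Choosing S1, S5 covers {0, 1, 2, 3, 4, 5, 7} — 7 elements.
No choice of 2 sets does better; here 6 is left uncovered.

7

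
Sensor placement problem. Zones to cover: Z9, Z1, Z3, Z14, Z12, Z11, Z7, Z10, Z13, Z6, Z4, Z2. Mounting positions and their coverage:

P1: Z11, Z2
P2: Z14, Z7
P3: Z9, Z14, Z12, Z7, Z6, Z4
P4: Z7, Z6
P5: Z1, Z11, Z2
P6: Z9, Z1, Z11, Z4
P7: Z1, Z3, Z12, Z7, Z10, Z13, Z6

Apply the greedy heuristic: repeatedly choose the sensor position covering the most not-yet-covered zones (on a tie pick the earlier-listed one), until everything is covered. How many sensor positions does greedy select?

Pick 1: P7 covers 7 new zones (Z1, Z3, Z12, Z7, Z10, Z13, Z6).
Pick 2: P3 covers 3 new zones (Z9, Z14, Z4).
Pick 3: P1 covers 2 new zones (Z11, Z2).
Greedy uses 3 sensor positions.

3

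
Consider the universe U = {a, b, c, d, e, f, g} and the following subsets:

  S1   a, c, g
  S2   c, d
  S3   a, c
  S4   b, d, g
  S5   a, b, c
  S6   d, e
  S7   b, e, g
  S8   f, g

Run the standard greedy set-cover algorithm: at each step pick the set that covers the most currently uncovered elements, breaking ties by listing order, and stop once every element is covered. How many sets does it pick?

Pick 1: S1 covers 3 new elements (a, c, g).
Pick 2: S4 covers 2 new elements (b, d).
Pick 3: S6 covers 1 new elements (e).
Pick 4: S8 covers 1 new elements (f).
Greedy uses 4 sets. (The true minimum is 3.)

4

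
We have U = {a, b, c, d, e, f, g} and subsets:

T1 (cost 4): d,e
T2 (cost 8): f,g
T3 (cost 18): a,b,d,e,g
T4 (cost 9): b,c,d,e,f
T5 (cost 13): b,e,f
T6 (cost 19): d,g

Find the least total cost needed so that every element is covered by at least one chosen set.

27

T3, T4 cover every element at cost 18 + 9 = 27.
Any cover uses at least 2 sets; among all covering selections none totals below 27.
Greedy by coverage-per-cost would pick T4, T2, T3 for 35 — worse than the optimum 27.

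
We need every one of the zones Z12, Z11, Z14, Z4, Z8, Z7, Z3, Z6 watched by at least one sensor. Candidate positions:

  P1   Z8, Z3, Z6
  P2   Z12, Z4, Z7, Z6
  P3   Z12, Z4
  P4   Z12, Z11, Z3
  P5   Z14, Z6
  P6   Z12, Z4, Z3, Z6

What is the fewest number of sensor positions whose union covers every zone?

4

P1, P2, P4, P5 together cover {Z12, Z11, Z14, Z4, Z8, Z7, Z3, Z6} — every zone.
No 3 of the 6 sensor positions cover everything (all 20 triples fall short), so 4 is minimum.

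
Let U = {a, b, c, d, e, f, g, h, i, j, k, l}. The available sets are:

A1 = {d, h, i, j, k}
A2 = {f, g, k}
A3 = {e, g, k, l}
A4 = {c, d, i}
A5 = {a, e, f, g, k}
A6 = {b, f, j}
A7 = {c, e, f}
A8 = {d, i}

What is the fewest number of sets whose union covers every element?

A1, A3, A4, A5, A6 together cover {a, b, c, d, e, f, g, h, i, j, k, l} — every element.
No 4 of the 8 sets cover everything (all 70 size-4 selections fall short), so 5 is minimum.

5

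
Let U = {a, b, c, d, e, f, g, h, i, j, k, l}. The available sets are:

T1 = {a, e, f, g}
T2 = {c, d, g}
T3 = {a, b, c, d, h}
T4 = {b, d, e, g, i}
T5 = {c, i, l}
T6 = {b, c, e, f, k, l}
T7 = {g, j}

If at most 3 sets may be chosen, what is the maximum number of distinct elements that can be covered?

11

Choosing T3, T4, T6 covers {a, b, c, d, e, f, g, h, i, k, l} — 11 elements.
No choice of 3 sets does better; here j is left uncovered.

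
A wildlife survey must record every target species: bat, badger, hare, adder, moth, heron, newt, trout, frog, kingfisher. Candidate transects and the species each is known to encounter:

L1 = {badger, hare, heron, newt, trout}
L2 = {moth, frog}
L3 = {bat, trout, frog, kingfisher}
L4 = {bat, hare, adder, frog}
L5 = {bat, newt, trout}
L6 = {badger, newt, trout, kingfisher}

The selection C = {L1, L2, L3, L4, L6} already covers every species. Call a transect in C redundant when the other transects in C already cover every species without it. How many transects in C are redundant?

Drop L1: heron uncovered — not redundant.
Drop L2: moth uncovered — not redundant.
Drop L3: the rest still cover every species — redundant.
Drop L4: adder uncovered — not redundant.
Drop L6: the rest still cover every species — redundant.
2 redundant: L3, L6.

2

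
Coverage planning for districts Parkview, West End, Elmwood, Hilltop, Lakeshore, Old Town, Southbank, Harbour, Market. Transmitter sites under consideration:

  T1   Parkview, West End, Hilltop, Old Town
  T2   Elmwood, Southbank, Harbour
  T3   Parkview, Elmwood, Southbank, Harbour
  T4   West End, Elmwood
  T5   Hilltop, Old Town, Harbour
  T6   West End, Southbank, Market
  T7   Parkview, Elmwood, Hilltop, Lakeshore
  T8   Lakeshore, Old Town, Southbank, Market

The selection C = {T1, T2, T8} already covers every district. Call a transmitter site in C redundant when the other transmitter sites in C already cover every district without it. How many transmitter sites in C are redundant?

0

Drop T1: Parkview, West End, Hilltop uncovered — not redundant.
Drop T2: Elmwood, Harbour uncovered — not redundant.
Drop T8: Lakeshore, Market uncovered — not redundant.
None of the transmitter sites in C is redundant.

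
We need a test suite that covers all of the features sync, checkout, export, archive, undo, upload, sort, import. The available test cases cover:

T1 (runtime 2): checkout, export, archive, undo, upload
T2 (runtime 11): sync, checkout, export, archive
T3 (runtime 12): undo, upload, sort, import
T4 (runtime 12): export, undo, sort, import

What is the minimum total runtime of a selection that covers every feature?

T2, T3 cover every feature at runtime 11 + 12 = 23.
Any cover uses at least 2 test cases; among all covering selections none totals below 23.

23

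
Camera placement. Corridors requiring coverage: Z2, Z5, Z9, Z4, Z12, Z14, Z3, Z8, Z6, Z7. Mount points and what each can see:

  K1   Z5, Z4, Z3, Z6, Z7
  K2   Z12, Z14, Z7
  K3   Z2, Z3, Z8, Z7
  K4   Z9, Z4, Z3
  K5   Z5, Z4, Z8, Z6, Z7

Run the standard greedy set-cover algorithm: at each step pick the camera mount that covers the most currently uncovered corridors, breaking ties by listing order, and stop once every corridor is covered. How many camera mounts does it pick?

4

Pick 1: K1 covers 5 new corridors (Z5, Z4, Z3, Z6, Z7).
Pick 2: K2 covers 2 new corridors (Z12, Z14).
Pick 3: K3 covers 2 new corridors (Z2, Z8).
Pick 4: K4 covers 1 new corridors (Z9).
Greedy uses 4 camera mounts.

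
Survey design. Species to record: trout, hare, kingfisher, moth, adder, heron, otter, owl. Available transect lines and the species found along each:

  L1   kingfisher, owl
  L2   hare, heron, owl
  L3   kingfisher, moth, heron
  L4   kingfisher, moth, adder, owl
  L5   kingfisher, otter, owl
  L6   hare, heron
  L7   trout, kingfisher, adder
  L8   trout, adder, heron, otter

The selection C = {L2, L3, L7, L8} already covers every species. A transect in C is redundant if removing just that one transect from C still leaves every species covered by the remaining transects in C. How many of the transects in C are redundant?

Drop L2: hare, owl uncovered — not redundant.
Drop L3: moth uncovered — not redundant.
Drop L7: the rest still cover every species — redundant.
Drop L8: otter uncovered — not redundant.
1 redundant: L7.

1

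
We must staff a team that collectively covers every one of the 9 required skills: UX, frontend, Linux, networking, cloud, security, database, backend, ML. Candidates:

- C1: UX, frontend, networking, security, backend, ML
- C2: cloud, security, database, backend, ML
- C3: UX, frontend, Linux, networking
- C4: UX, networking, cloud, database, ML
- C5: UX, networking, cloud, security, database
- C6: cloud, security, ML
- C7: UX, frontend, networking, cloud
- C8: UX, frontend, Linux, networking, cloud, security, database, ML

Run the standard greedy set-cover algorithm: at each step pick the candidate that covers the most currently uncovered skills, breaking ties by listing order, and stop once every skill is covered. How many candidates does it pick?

Pick 1: C8 covers 8 new skills (UX, frontend, Linux, networking, cloud, security, database, ML).
Pick 2: C1 covers 1 new skills (backend).
Greedy uses 2 candidates.

2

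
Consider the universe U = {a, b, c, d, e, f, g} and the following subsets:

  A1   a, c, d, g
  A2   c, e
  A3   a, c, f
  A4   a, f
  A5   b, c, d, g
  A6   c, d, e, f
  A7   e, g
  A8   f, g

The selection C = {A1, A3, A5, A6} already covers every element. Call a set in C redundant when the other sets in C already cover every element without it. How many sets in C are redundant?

Drop A1: the rest still cover every element — redundant.
Drop A3: the rest still cover every element — redundant.
Drop A5: b uncovered — not redundant.
Drop A6: e uncovered — not redundant.
2 redundant: A1, A3.

2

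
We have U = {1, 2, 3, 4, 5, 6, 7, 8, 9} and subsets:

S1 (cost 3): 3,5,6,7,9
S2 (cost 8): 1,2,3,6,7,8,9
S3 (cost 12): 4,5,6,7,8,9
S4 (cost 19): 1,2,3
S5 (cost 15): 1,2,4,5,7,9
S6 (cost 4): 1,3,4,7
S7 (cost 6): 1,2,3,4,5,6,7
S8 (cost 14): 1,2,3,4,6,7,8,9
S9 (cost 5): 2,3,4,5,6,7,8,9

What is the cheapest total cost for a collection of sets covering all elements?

S6, S9 cover every element at cost 4 + 5 = 9.
Any cover uses at least 2 sets; among all covering selections none totals below 9.

9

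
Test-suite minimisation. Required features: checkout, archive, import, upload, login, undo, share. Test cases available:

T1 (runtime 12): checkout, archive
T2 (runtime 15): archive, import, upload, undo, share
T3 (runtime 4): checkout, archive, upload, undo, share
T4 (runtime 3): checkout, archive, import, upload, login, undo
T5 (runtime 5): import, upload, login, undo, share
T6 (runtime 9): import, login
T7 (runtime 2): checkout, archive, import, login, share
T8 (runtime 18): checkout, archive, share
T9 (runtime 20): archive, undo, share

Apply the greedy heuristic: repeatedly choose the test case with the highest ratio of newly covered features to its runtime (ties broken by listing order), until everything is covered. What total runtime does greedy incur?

5

Pick 1: T7 adds 5 new (checkout, archive, import, login, share) at runtime 2 (ratio 5/2).
Pick 2: T4 adds 2 new (upload, undo) at runtime 3 (ratio 2/3).
Greedy total runtime: 2 + 3 = 5.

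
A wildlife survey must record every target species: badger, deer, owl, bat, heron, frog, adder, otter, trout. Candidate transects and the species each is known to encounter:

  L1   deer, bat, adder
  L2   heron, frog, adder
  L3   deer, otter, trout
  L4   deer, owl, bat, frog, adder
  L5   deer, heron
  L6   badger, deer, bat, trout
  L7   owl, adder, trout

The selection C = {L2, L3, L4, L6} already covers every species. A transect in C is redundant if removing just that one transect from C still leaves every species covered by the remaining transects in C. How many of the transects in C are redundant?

0

Drop L2: heron uncovered — not redundant.
Drop L3: otter uncovered — not redundant.
Drop L4: owl uncovered — not redundant.
Drop L6: badger uncovered — not redundant.
None of the transects in C is redundant.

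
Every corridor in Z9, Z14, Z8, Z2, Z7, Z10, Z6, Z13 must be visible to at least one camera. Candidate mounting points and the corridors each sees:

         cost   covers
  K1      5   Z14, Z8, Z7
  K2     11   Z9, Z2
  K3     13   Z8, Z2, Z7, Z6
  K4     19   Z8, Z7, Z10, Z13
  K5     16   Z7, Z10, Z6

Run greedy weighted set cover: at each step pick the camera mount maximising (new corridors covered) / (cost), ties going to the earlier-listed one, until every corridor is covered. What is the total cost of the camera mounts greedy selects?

Pick 1: K1 adds 3 new (Z14, Z8, Z7) at cost 5 (ratio 3/5).
Pick 2: K2 adds 2 new (Z9, Z2) at cost 11 (ratio 2/11).
Pick 3: K5 adds 2 new (Z10, Z6) at cost 16 (ratio 2/16).
Pick 4: K4 adds 1 new (Z13) at cost 19 (ratio 1/19).
Greedy total cost: 5 + 11 + 16 + 19 = 51. (The true optimum is 48, so greedy overshoots here.)

51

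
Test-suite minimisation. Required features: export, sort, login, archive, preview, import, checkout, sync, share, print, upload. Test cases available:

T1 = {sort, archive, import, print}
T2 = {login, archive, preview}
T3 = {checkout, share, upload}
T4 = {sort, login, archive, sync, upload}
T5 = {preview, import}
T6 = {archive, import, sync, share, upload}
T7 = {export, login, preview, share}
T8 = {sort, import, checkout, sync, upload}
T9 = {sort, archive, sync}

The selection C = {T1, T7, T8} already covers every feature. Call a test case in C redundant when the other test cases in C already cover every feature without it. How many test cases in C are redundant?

Drop T1: archive, print uncovered — not redundant.
Drop T7: export, login, preview, share uncovered — not redundant.
Drop T8: checkout, sync, upload uncovered — not redundant.
None of the test cases in C is redundant.

0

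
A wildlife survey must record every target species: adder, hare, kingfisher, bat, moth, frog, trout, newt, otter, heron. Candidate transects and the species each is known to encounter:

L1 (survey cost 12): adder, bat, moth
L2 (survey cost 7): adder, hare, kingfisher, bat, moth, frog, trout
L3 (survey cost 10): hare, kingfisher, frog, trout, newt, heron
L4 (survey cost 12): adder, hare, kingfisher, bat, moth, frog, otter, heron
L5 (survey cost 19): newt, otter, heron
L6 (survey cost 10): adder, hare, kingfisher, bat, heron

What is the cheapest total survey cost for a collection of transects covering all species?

22

L3, L4 cover every species at survey cost 10 + 12 = 22.
Any cover uses at least 2 transects; among all covering selections none totals below 22.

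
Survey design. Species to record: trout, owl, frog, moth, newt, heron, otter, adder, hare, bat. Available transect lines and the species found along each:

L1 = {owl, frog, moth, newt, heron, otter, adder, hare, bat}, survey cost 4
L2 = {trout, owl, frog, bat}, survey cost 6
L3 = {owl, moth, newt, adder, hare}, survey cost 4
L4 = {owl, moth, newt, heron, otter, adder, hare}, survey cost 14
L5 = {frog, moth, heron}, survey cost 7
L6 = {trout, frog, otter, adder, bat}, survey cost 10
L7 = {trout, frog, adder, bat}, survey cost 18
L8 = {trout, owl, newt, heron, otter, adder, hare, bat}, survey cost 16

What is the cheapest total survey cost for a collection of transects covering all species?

L1, L2 cover every species at survey cost 4 + 6 = 10.
Any cover uses at least 2 transects; among all covering selections none totals below 10.

10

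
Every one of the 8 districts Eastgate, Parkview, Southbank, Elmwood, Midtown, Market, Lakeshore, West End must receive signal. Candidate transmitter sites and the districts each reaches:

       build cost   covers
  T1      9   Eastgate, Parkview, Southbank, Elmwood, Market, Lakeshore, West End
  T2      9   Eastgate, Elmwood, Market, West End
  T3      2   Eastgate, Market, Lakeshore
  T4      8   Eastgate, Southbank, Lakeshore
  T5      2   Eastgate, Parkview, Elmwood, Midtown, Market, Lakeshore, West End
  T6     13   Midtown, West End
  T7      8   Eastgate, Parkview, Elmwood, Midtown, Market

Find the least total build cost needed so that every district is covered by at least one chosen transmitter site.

10

T4, T5 cover every district at build cost 8 + 2 = 10.
Any cover uses at least 2 transmitter sites; among all covering selections none totals below 10.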